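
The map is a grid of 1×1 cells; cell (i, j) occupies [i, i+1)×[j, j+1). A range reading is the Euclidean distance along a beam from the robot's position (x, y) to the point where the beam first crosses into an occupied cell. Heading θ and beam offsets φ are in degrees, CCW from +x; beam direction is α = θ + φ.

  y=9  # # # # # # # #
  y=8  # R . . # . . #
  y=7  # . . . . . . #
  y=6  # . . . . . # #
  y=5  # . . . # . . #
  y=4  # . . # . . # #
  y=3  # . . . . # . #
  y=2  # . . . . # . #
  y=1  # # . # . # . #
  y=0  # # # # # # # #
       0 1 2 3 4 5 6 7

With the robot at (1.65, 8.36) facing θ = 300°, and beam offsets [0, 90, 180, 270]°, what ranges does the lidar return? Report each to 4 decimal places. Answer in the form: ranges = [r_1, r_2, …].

beam 1: φ=0°, α=300°
  cosα=0.5000 sinα=-0.8660 | (1,8) | tMaxX 0.7000 tMaxY 0.4157 | tΔX 2.0000 tΔY 1.1547
    t=0.4157 [y] (1,7)
    t=0.7000 [x] (2,7)
    t=1.5704 [y] (2,6)
    t=2.7000 [x] (3,6)
    t=2.7251 [y] (3,5)
    t=3.8798 [y] (3,4) — stop
  → r_1 = 3.8798
beam 2: φ=90°, α=30°
  cosα=0.8660 sinα=0.5000 | (1,8) | tMaxX 0.4041 tMaxY 1.2800 | tΔX 1.1547 tΔY 2.0000
    t=0.4041 [x] (2,8)
    t=1.2800 [y] (2,9) — stop
  → r_2 = 1.2800
beam 3: φ=180°, α=120°
  cosα=-0.5000 sinα=0.8660 | (1,8) | tMaxX 1.3000 tMaxY 0.7390 | tΔX 2.0000 tΔY 1.1547
    t=0.7390 [y] (1,9) — stop
  → r_3 = 0.7390
beam 4: φ=270°, α=210°
  cosα=-0.8660 sinα=-0.5000 | (1,8) | tMaxX 0.7506 tMaxY 0.7200 | tΔX 1.1547 tΔY 2.0000
    t=0.7200 [y] (1,7)
    t=0.7506 [x] (0,7) — stop
  → r_4 = 0.7506

ranges = [3.8798, 1.2800, 0.7390, 0.7506]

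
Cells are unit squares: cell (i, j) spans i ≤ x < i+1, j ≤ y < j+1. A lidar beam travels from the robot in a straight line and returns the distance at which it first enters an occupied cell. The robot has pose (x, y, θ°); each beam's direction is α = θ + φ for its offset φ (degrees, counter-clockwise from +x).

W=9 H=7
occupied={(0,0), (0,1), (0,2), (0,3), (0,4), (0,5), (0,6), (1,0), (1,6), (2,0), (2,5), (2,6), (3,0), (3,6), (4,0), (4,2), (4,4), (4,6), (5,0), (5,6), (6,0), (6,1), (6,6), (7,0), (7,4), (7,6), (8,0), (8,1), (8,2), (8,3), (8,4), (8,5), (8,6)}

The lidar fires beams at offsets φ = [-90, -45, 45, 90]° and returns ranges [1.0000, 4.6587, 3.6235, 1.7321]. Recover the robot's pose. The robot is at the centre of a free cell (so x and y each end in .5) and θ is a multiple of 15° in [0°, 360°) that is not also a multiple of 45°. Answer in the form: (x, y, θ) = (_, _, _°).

Candidates: 30 free-cell centres × 16 headings = 480 poses. Raycast each; keep the one whose scan matches to 4 dp.
  (1.5, 4.5, 210°): beam 2 = 0.5176 ≠ 4.6587 ✗
  (5.5, 2.5, 15°): beam 1 = 1.5529 ≠ 1.0000 ✗
  (1.5, 1.5, 195°): beam 1 = 1.9319 ≠ 1.0000 ✗
  …
  (5.5, 5.5, 240°): r_1=1.0000, r_2=4.6587, r_3=3.6235, r_4=1.7321 — all match ✓
Only this pose fits every beam.

(x, y, θ) = (5.5, 5.5, 240°)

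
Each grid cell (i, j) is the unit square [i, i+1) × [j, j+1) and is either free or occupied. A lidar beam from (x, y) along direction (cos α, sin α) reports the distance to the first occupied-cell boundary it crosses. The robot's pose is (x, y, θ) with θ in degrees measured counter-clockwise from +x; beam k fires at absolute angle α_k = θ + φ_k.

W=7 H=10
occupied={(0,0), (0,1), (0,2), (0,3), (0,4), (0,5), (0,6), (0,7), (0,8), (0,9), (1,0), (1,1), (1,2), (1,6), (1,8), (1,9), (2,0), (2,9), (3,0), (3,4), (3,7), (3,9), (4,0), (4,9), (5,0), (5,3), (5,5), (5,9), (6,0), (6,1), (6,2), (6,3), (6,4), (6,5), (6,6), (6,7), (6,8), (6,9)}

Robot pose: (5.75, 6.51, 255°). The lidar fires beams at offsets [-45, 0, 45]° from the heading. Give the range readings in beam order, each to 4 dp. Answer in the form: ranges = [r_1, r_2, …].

beam 1: φ=-45°, α=210°
  direction (-0.8660, -0.5000); cell (5,6); t to first gridline: x 0.8660, y 1.0200 (then +1.1547 / +2.0000)
    (4,6) via x @ 0.8660
    (4,5) via y @ 1.0200
    (3,5) via x @ 2.0207
    (3,4) via y @ 3.0200  # hit
  → r_1 = 3.0200
beam 2: φ=0°, α=255°
  direction (-0.2588, -0.9659); cell (5,6); t to first gridline: x 2.8978, y 0.5280 (then +3.8637 / +1.0353)
    (5,5) via y @ 0.5280  # hit
  → r_2 = 0.5280
beam 3: φ=45°, α=300°
  direction (0.5000, -0.8660); cell (5,6); t to first gridline: x 0.5000, y 0.5889 (then +2.0000 / +1.1547)
    (6,6) via x @ 0.5000  # hit
  → r_3 = 0.5000

ranges = [3.0200, 0.5280, 0.5000]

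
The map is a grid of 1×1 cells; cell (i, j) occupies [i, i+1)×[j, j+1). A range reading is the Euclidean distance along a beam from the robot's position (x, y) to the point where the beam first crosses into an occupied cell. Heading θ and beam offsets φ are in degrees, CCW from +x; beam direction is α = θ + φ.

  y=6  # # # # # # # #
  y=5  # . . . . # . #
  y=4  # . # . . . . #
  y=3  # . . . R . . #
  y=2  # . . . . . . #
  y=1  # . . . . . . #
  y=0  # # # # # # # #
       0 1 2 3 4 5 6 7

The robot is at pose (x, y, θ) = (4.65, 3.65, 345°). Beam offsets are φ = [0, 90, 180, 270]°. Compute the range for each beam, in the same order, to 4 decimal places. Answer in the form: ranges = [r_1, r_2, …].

ranges = [2.4329, 1.3976, 1.7082, 2.7435]

beam 1: φ=0°, α=345°
  cosα=0.9659 sinα=-0.2588 | (4,3) | tMaxX 0.3623 tMaxY 2.5114 | tΔX 1.0353 tΔY 3.8637
    t=0.3623 [x] (5,3)
    t=1.3976 [x] (6,3)
    t=2.4329 [x] (7,3) — stop
  → r_1 = 2.4329
beam 2: φ=90°, α=75°
  cosα=0.2588 sinα=0.9659 | (4,3) | tMaxX 1.3523 tMaxY 0.3623 | tΔX 3.8637 tΔY 1.0353
    t=0.3623 [y] (4,4)
    t=1.3523 [x] (5,4)
    t=1.3976 [y] (5,5) — stop
  → r_2 = 1.3976
beam 3: φ=180°, α=165°
  cosα=-0.9659 sinα=0.2588 | (4,3) | tMaxX 0.6729 tMaxY 1.3523 | tΔX 1.0353 tΔY 3.8637
    t=0.6729 [x] (3,3)
    t=1.3523 [y] (3,4)
    t=1.7082 [x] (2,4) — stop
  → r_3 = 1.7082
beam 4: φ=270°, α=255°
  cosα=-0.2588 sinα=-0.9659 | (4,3) | tMaxX 2.5114 tMaxY 0.6729 | tΔX 3.8637 tΔY 1.0353
    t=0.6729 [y] (4,2)
    t=1.7082 [y] (4,1)
    t=2.5114 [x] (3,1)
    t=2.7435 [y] (3,0) — stop
  → r_4 = 2.7435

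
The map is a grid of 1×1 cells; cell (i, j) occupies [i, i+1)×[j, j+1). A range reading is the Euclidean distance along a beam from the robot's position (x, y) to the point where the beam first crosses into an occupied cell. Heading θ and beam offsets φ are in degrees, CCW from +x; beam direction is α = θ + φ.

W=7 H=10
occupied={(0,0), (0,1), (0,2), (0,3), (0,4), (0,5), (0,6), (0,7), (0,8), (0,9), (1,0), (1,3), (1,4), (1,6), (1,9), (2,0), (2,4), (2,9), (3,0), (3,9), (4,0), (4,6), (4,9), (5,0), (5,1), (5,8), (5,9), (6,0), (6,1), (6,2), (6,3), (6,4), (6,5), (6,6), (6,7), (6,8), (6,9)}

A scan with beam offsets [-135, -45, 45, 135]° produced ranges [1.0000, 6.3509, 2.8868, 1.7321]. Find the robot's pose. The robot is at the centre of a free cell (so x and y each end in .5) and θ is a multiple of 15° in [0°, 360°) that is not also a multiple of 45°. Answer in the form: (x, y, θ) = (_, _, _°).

(x, y, θ) = (2.5, 7.5, 345°)

Enumerate (i+0.5, j+0.5, θ) over the 33 free cells and 16 admissible headings. For each, cast all 4 beams and compare to the given ranges.
  (3.5, 7.5, 120°): beam 1 = 2.5882 ≠ 1.0000 ✗
  (1.5, 8.5, 120°): beam 1 = 4.6587 ≠ 1.0000 ✗
  (3.5, 3.5, 120°): beam 1 = 2.5882 ≠ 1.0000 ✗
  (2.5, 6.5, 165°): beam 1 = 3.0000 ≠ 1.0000 ✗
  …
  (2.5, 7.5, 345°): r_1=1.0000, r_2=6.3509, r_3=2.8868, r_4=1.7321 — all match ✓
Only this pose fits every beam.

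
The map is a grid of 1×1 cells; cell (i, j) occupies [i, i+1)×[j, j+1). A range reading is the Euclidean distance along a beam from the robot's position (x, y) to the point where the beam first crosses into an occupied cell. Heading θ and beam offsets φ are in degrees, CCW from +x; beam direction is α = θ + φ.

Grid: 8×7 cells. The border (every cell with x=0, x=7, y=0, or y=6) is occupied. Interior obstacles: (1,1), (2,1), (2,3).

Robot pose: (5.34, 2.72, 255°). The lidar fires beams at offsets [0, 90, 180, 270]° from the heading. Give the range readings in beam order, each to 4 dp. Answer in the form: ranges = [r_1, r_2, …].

beam 1: φ=0°, α=255°
  cosα=-0.2588 sinα=-0.9659 | (5,2) | tMaxX 1.3137 tMaxY 0.7454 | tΔX 3.8637 tΔY 1.0353
    t=0.7454 [y] (5,1)
    t=1.3137 [x] (4,1)
    t=1.7807 [y] (4,0) — stop
  → r_1 = 1.7807
beam 2: φ=90°, α=345°
  cosα=0.9659 sinα=-0.2588 | (5,2) | tMaxX 0.6833 tMaxY 2.7819 | tΔX 1.0353 tΔY 3.8637
    t=0.6833 [x] (6,2)
    t=1.7186 [x] (7,2) — stop
  → r_2 = 1.7186
beam 3: φ=180°, α=75°
  cosα=0.2588 sinα=0.9659 | (5,2) | tMaxX 2.5500 tMaxY 0.2899 | tΔX 3.8637 tΔY 1.0353
    t=0.2899 [y] (5,3)
    t=1.3252 [y] (5,4)
    t=2.3604 [y] (5,5)
    t=2.5500 [x] (6,5)
    t=3.3957 [y] (6,6) — stop
  → r_3 = 3.3957
beam 4: φ=270°, α=165°
  cosα=-0.9659 sinα=0.2588 | (5,2) | tMaxX 0.3520 tMaxY 1.0818 | tΔX 1.0353 tΔY 3.8637
    t=0.3520 [x] (4,2)
    t=1.0818 [y] (4,3)
    t=1.3873 [x] (3,3)
    t=2.4225 [x] (2,3) — stop
  → r_4 = 2.4225

ranges = [1.7807, 1.7186, 3.3957, 2.4225]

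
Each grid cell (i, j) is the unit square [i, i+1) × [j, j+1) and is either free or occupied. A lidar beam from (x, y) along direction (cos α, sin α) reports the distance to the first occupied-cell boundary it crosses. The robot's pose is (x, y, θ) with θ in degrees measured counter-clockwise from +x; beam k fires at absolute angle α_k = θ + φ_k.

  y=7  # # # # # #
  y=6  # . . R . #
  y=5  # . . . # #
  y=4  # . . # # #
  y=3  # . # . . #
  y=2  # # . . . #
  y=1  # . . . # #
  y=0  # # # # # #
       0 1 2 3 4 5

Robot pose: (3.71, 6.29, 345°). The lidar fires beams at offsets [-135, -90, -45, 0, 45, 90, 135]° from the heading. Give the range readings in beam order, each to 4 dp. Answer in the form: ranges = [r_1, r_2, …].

ranges = [3.1292, 1.3355, 0.5800, 1.1205, 1.4200, 0.7350, 0.8198]

beam 1: φ=-135°, α=210°
  d=(-0.8660,-0.5000)  start (3,6)  tX=0.8198 tY=0.5800  stride 1/|dx|=1.1547 1/|dy|=2.0000
    cross y-line → (3,5), t=0.5800
    cross x-line → (2,5), t=0.8198
    cross x-line → (1,5), t=1.9745
    cross y-line → (1,4), t=2.5800
    cross x-line → (0,4), t=3.1292 (wall)
  → r_1 = 3.1292
beam 2: φ=-90°, α=255°
  d=(-0.2588,-0.9659)  start (3,6)  tX=2.7432 tY=0.3002  stride 1/|dx|=3.8637 1/|dy|=1.0353
    cross y-line → (3,5), t=0.3002
    cross y-line → (3,4), t=1.3355 (wall)
  → r_2 = 1.3355
beam 3: φ=-45°, α=300°
  d=(0.5000,-0.8660)  start (3,6)  tX=0.5800 tY=0.3349  stride 1/|dx|=2.0000 1/|dy|=1.1547
    cross y-line → (3,5), t=0.3349
    cross x-line → (4,5), t=0.5800 (wall)
  → r_3 = 0.5800
beam 4: φ=0°, α=345°
  d=(0.9659,-0.2588)  start (3,6)  tX=0.3002 tY=1.1205  stride 1/|dx|=1.0353 1/|dy|=3.8637
    cross x-line → (4,6), t=0.3002
    cross y-line → (4,5), t=1.1205 (wall)
  → r_4 = 1.1205
beam 5: φ=45°, α=30°
  d=(0.8660,0.5000)  start (3,6)  tX=0.3349 tY=1.4200  stride 1/|dx|=1.1547 1/|dy|=2.0000
    cross x-line → (4,6), t=0.3349
    cross y-line → (4,7), t=1.4200 (wall)
  → r_5 = 1.4200
beam 6: φ=90°, α=75°
  d=(0.2588,0.9659)  start (3,6)  tX=1.1205 tY=0.7350  stride 1/|dx|=3.8637 1/|dy|=1.0353
    cross y-line → (3,7), t=0.7350 (wall)
  → r_6 = 0.7350
beam 7: φ=135°, α=120°
  d=(-0.5000,0.8660)  start (3,6)  tX=1.4200 tY=0.8198  stride 1/|dx|=2.0000 1/|dy|=1.1547
    cross y-line → (3,7), t=0.8198 (wall)
  → r_7 = 0.8198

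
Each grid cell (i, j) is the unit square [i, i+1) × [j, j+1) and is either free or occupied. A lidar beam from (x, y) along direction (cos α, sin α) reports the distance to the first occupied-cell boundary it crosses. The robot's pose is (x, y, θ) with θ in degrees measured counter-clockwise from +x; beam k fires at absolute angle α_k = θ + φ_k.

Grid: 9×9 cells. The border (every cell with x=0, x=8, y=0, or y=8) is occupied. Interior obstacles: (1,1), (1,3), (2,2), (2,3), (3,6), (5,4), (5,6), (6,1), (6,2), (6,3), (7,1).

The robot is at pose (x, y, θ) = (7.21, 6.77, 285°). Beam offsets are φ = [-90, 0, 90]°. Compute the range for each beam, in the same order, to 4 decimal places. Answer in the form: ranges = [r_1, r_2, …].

beam 1: φ=-90°, α=195°
  cosα=-0.9659 sinα=-0.2588 | (7,6) | tMaxX 0.2174 tMaxY 2.9751 | tΔX 1.0353 tΔY 3.8637
    t=0.2174 [x] (6,6)
    t=1.2527 [x] (5,6) — stop
  → r_1 = 1.2527
beam 2: φ=0°, α=285°
  cosα=0.2588 sinα=-0.9659 | (7,6) | tMaxX 3.0523 tMaxY 0.7972 | tΔX 3.8637 tΔY 1.0353
    t=0.7972 [y] (7,5)
    t=1.8324 [y] (7,4)
    t=2.8677 [y] (7,3)
    t=3.0523 [x] (8,3) — stop
  → r_2 = 3.0523
beam 3: φ=90°, α=15°
  cosα=0.9659 sinα=0.2588 | (7,6) | tMaxX 0.8179 tMaxY 0.8887 | tΔX 1.0353 tΔY 3.8637
    t=0.8179 [x] (8,6) — stop
  → r_3 = 0.8179

ranges = [1.2527, 3.0523, 0.8179]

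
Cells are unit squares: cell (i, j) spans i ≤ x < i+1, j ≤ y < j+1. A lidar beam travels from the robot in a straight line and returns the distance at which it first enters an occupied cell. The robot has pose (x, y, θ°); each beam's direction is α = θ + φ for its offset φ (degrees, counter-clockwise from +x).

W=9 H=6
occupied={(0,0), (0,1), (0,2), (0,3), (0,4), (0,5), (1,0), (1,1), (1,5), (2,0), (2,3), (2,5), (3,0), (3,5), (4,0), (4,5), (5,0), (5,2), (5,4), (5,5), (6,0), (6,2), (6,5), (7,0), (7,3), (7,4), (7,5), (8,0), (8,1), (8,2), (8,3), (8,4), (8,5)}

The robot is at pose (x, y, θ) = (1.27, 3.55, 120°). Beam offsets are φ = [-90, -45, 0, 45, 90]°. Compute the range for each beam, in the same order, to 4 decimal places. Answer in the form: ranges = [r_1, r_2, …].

ranges = [0.8429, 1.5012, 0.5400, 0.2795, 0.3118]

beam 1: φ=-90°, α=30°
  direction (0.8660, 0.5000); cell (1,3); t to first gridline: x 0.8429, y 0.9000 (then +1.1547 / +2.0000)
    (2,3) via x @ 0.8429  # hit
  → r_1 = 0.8429
beam 2: φ=-45°, α=75°
  direction (0.2588, 0.9659); cell (1,3); t to first gridline: x 2.8205, y 0.4659 (then +3.8637 / +1.0353)
    (1,4) via y @ 0.4659
    (1,5) via y @ 1.5012  # hit
  → r_2 = 1.5012
beam 3: φ=0°, α=120°
  direction (-0.5000, 0.8660); cell (1,3); t to first gridline: x 0.5400, y 0.5196 (then +2.0000 / +1.1547)
    (1,4) via y @ 0.5196
    (0,4) via x @ 0.5400  # hit
  → r_3 = 0.5400
beam 4: φ=45°, α=165°
  direction (-0.9659, 0.2588); cell (1,3); t to first gridline: x 0.2795, y 1.7387 (then +1.0353 / +3.8637)
    (0,3) via x @ 0.2795  # hit
  → r_4 = 0.2795
beam 5: φ=90°, α=210°
  direction (-0.8660, -0.5000); cell (1,3); t to first gridline: x 0.3118, y 1.1000 (then +1.1547 / +2.0000)
    (0,3) via x @ 0.3118  # hit
  → r_5 = 0.3118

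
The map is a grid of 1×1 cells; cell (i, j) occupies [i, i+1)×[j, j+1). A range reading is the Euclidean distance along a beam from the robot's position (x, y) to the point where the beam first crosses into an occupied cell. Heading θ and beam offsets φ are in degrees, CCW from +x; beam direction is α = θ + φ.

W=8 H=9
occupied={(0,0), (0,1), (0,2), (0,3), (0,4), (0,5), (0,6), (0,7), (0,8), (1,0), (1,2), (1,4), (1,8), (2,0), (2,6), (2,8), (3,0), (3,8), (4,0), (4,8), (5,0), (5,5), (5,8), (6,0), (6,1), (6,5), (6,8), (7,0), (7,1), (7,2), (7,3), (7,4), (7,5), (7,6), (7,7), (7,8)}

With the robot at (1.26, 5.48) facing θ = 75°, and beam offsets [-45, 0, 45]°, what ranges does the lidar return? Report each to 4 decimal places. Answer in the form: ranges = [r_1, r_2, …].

ranges = [1.0400, 2.6089, 0.5200]

beam 1: φ=-45°, α=30°
  cosα=0.8660 sinα=0.5000 | (1,5) | tMaxX 0.8545 tMaxY 1.0400 | tΔX 1.1547 tΔY 2.0000
    t=0.8545 [x] (2,5)
    t=1.0400 [y] (2,6) — stop
  → r_1 = 1.0400
beam 2: φ=0°, α=75°
  cosα=0.2588 sinα=0.9659 | (1,5) | tMaxX 2.8591 tMaxY 0.5383 | tΔX 3.8637 tΔY 1.0353
    t=0.5383 [y] (1,6)
    t=1.5736 [y] (1,7)
    t=2.6089 [y] (1,8) — stop
  → r_2 = 2.6089
beam 3: φ=45°, α=120°
  cosα=-0.5000 sinα=0.8660 | (1,5) | tMaxX 0.5200 tMaxY 0.6004 | tΔX 2.0000 tΔY 1.1547
    t=0.5200 [x] (0,5) — stop
  → r_3 = 0.5200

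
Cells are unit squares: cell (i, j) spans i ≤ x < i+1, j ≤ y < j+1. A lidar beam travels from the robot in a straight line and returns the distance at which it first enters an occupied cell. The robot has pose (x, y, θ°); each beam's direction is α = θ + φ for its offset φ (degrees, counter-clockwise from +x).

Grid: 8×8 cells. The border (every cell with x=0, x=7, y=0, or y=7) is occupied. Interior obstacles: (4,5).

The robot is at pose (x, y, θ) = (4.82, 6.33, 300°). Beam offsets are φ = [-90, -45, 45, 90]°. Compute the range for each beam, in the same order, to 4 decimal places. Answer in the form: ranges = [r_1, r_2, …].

ranges = [0.6600, 0.3416, 2.2569, 1.3400]

beam 1: φ=-90°, α=210°
  cosα=-0.8660 sinα=-0.5000 | (4,6) | tMaxX 0.9469 tMaxY 0.6600 | tΔX 1.1547 tΔY 2.0000
    t=0.6600 [y] (4,5) — stop
  → r_1 = 0.6600
beam 2: φ=-45°, α=255°
  cosα=-0.2588 sinα=-0.9659 | (4,6) | tMaxX 3.1682 tMaxY 0.3416 | tΔX 3.8637 tΔY 1.0353
    t=0.3416 [y] (4,5) — stop
  → r_2 = 0.3416
beam 3: φ=45°, α=345°
  cosα=0.9659 sinα=-0.2588 | (4,6) | tMaxX 0.1863 tMaxY 1.2750 | tΔX 1.0353 tΔY 3.8637
    t=0.1863 [x] (5,6)
    t=1.2216 [x] (6,6)
    t=1.2750 [y] (6,5)
    t=2.2569 [x] (7,5) — stop
  → r_3 = 2.2569
beam 4: φ=90°, α=30°
  cosα=0.8660 sinα=0.5000 | (4,6) | tMaxX 0.2078 tMaxY 1.3400 | tΔX 1.1547 tΔY 2.0000
    t=0.2078 [x] (5,6)
    t=1.3400 [y] (5,7) — stop
  → r_4 = 1.3400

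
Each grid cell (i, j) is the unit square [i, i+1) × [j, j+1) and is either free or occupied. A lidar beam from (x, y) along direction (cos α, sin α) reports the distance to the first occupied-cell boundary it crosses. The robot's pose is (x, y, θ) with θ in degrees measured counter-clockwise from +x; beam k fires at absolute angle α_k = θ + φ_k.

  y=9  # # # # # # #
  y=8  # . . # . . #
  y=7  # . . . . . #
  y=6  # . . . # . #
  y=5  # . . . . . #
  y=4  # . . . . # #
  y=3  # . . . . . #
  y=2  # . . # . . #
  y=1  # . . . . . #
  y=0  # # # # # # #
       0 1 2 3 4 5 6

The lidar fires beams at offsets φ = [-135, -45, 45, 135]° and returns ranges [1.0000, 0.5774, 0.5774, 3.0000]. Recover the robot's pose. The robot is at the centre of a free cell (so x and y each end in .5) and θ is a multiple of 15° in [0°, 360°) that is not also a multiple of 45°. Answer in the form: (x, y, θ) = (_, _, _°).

(x, y, θ) = (4.5, 8.5, 165°)

Candidates: 36 free-cell centres × 16 headings = 576 poses. Raycast each; keep the one whose scan matches to 4 dp.
  (1.5, 3.5, 150°): beam 1 = 3.6235 ≠ 1.0000 ✗
  (4.5, 2.5, 300°): beam 1 = 0.5176 ≠ 1.0000 ✗
  (1.5, 5.5, 120°): beam 1 = 3.6235 ≠ 1.0000 ✗
  (1.5, 4.5, 255°): beam 3 = 4.0415 ≠ 0.5774 ✗
  …
  (4.5, 8.5, 165°): r_1=1.0000, r_2=0.5774, r_3=0.5774, r_4=3.0000 — all match ✓
Unique over the lattice → pose = (4.5, 8.5, 165°).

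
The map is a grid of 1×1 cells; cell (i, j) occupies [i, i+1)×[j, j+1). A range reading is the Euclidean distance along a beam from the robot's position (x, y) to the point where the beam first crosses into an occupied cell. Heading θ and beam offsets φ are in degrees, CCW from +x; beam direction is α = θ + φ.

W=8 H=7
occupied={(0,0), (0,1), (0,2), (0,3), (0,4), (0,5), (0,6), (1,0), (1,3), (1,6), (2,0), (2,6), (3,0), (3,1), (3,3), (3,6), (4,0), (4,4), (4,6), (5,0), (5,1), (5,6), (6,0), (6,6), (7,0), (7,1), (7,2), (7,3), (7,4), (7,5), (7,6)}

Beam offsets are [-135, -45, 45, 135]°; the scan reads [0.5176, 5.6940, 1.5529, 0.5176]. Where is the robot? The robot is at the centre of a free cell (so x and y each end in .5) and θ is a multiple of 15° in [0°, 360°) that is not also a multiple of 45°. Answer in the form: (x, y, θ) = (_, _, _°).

(x, y, θ) = (1.5, 4.5, 60°)

Candidates: 25 free-cell centres × 16 headings = 400 poses. Raycast each; keep the one whose scan matches to 4 dp.
  (2.5, 4.5, 165°): beam 1 = 3.0000 ≠ 0.5176 ✗
  (2.5, 1.5, 150°): beam 2 = 1.9319 ≠ 5.6940 ✗
  (4.5, 1.5, 15°): beam 1 = 0.5774 ≠ 0.5176 ✗
  …
  (1.5, 4.5, 60°): r_1=0.5176, r_2=5.6940, r_3=1.5529, r_4=0.5176 — all match ✓
Only this pose fits every beam.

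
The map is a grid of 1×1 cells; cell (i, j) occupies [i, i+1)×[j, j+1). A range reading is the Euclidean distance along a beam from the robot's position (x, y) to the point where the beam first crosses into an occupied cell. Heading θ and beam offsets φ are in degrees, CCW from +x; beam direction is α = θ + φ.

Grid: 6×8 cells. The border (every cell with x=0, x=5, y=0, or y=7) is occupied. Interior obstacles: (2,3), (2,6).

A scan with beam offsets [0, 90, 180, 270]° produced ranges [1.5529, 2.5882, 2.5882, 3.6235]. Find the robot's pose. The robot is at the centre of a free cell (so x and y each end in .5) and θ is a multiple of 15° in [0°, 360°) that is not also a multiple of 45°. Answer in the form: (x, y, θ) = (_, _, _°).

Enumerate (i+0.5, j+0.5, θ) over the 22 free cells and 16 admissible headings. For each, cast all 4 beams and compare to the given ranges.
  (4.5, 1.5, 255°): beam 1 = 0.5176 ≠ 1.5529 ✗
  (2.5, 4.5, 285°): beam 1 = 0.5176 ≠ 1.5529 ✗
  (2.5, 5.5, 255°): beam 3 = 0.5176 ≠ 2.5882 ✗
  (3.5, 6.5, 60°): beam 1 = 0.5774 ≠ 1.5529 ✗
  …
  (3.5, 4.5, 345°): r_1=1.5529, r_2=2.5882, r_3=2.5882, r_4=3.6235 — all match ✓
No second candidate reproduces the full scan.

(x, y, θ) = (3.5, 4.5, 345°)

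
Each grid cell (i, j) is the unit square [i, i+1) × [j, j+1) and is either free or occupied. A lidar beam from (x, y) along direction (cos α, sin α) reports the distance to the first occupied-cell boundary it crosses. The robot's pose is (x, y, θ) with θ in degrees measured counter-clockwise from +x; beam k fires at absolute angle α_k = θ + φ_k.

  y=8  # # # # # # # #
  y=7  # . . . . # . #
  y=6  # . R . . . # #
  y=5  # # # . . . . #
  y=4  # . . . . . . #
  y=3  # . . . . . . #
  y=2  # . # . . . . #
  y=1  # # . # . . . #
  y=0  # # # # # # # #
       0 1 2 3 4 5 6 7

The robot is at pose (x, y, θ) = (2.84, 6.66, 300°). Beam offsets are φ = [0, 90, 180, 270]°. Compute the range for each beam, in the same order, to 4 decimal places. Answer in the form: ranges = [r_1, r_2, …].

ranges = [6.5356, 2.4942, 1.5473, 1.3200]

beam 1: φ=0°, α=300°
  dir = (cos 300°, sin 300°) = (0.5000, -0.8660); from cell (2,6)
  next x-line at t=0.3200, next y-line at t=0.7621; Δt_x=2.0000, Δt_y=1.1547
    x: enter (3,6) at t=0.3200
    y: enter (3,5) at t=0.7621
    y: enter (3,4) at t=1.9168
    x: enter (4,4) at t=2.3200
    y: enter (4,3) at t=3.0715
    y: enter (4,2) at t=4.2262
    x: enter (5,2) at t=4.3200
    y: enter (5,1) at t=5.3809
    x: enter (6,1) at t=6.3200
    y: enter (6,0) at t=6.5356 ← occupied
  → r_1 = 6.5356
beam 2: φ=90°, α=30°
  dir = (cos 30°, sin 30°) = (0.8660, 0.5000); from cell (2,6)
  next x-line at t=0.1848, next y-line at t=0.6800; Δt_x=1.1547, Δt_y=2.0000
    x: enter (3,6) at t=0.1848
    y: enter (3,7) at t=0.6800
    x: enter (4,7) at t=1.3395
    x: enter (5,7) at t=2.4942 ← occupied
  → r_2 = 2.4942
beam 3: φ=180°, α=120°
  dir = (cos 120°, sin 120°) = (-0.5000, 0.8660); from cell (2,6)
  next x-line at t=1.6800, next y-line at t=0.3926; Δt_x=2.0000, Δt_y=1.1547
    y: enter (2,7) at t=0.3926
    y: enter (2,8) at t=1.5473 ← occupied
  → r_3 = 1.5473
beam 4: φ=270°, α=210°
  dir = (cos 210°, sin 210°) = (-0.8660, -0.5000); from cell (2,6)
  next x-line at t=0.9699, next y-line at t=1.3200; Δt_x=1.1547, Δt_y=2.0000
    x: enter (1,6) at t=0.9699
    y: enter (1,5) at t=1.3200 ← occupied
  → r_4 = 1.3200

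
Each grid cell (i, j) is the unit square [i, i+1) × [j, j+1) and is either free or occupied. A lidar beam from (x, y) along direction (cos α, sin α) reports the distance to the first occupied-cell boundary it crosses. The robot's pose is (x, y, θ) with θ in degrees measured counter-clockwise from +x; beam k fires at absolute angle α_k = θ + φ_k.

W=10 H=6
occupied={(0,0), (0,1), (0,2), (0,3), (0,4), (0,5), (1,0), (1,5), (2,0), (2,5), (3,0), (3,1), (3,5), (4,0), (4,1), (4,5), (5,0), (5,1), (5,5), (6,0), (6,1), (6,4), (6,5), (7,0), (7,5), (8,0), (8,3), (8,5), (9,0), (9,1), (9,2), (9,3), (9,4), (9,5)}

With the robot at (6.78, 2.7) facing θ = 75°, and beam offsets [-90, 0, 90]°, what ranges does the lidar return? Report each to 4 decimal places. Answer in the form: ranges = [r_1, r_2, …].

ranges = [2.2983, 2.3811, 5.9839]

beam 1: φ=-90°, α=345°
  d=(0.9659,-0.2588)  start (6,2)  tX=0.2278 tY=2.7046  stride 1/|dx|=1.0353 1/|dy|=3.8637
    cross x-line → (7,2), t=0.2278
    cross x-line → (8,2), t=1.2630
    cross x-line → (9,2), t=2.2983 (wall)
  → r_1 = 2.2983
beam 2: φ=0°, α=75°
  d=(0.2588,0.9659)  start (6,2)  tX=0.8500 tY=0.3106  stride 1/|dx|=3.8637 1/|dy|=1.0353
    cross y-line → (6,3), t=0.3106
    cross x-line → (7,3), t=0.8500
    cross y-line → (7,4), t=1.3459
    cross y-line → (7,5), t=2.3811 (wall)
  → r_2 = 2.3811
beam 3: φ=90°, α=165°
  d=(-0.9659,0.2588)  start (6,2)  tX=0.8075 tY=1.1591  stride 1/|dx|=1.0353 1/|dy|=3.8637
    cross x-line → (5,2), t=0.8075
    cross y-line → (5,3), t=1.1591
    cross x-line → (4,3), t=1.8428
    cross x-line → (3,3), t=2.8781
    cross x-line → (2,3), t=3.9133
    cross x-line → (1,3), t=4.9486
    cross y-line → (1,4), t=5.0228
    cross x-line → (0,4), t=5.9839 (wall)
  → r_3 = 5.9839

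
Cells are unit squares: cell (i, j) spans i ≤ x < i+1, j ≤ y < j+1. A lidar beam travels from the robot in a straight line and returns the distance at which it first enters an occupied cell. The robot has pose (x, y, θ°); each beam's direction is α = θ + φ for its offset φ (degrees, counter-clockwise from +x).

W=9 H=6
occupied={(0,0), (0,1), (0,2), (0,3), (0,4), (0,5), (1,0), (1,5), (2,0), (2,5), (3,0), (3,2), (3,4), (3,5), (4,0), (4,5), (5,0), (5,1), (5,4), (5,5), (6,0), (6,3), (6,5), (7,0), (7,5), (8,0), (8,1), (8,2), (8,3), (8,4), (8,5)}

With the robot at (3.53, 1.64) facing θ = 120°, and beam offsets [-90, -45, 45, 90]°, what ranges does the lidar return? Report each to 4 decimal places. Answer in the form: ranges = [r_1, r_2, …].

beam 1: φ=-90°, α=30°
  cosα=0.8660 sinα=0.5000 | (3,1) | tMaxX 0.5427 tMaxY 0.7200 | tΔX 1.1547 tΔY 2.0000
    t=0.5427 [x] (4,1)
    t=0.7200 [y] (4,2)
    t=1.6974 [x] (5,2)
    t=2.7200 [y] (5,3)
    t=2.8521 [x] (6,3) — stop
  → r_1 = 2.8521
beam 2: φ=-45°, α=75°
  cosα=0.2588 sinα=0.9659 | (3,1) | tMaxX 1.8159 tMaxY 0.3727 | tΔX 3.8637 tΔY 1.0353
    t=0.3727 [y] (3,2) — stop
  → r_2 = 0.3727
beam 3: φ=45°, α=165°
  cosα=-0.9659 sinα=0.2588 | (3,1) | tMaxX 0.5487 tMaxY 1.3909 | tΔX 1.0353 tΔY 3.8637
    t=0.5487 [x] (2,1)
    t=1.3909 [y] (2,2)
    t=1.5840 [x] (1,2)
    t=2.6192 [x] (0,2) — stop
  → r_3 = 2.6192
beam 4: φ=90°, α=210°
  cosα=-0.8660 sinα=-0.5000 | (3,1) | tMaxX 0.6120 tMaxY 1.2800 | tΔX 1.1547 tΔY 2.0000
    t=0.6120 [x] (2,1)
    t=1.2800 [y] (2,0) — stop
  → r_4 = 1.2800

ranges = [2.8521, 0.3727, 2.6192, 1.2800]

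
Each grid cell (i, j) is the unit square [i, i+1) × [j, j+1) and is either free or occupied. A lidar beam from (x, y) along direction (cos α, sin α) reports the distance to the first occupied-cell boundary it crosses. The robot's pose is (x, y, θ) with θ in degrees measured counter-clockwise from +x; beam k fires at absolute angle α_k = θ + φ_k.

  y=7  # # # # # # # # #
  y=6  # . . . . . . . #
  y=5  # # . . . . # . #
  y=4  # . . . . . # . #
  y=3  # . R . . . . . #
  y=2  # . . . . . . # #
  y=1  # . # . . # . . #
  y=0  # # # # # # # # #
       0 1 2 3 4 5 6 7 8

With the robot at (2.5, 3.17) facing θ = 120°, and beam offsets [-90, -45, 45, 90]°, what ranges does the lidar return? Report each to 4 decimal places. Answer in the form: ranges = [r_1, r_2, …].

beam 1: φ=-90°, α=30°
  direction (0.8660, 0.5000); cell (2,3); t to first gridline: x 0.5774, y 1.6600 (then +1.1547 / +2.0000)
    (3,3) via x @ 0.5774
    (3,4) via y @ 1.6600
    (4,4) via x @ 1.7321
    (5,4) via x @ 2.8868
    (5,5) via y @ 3.6600
    (6,5) via x @ 4.0415  # hit
  → r_1 = 4.0415
beam 2: φ=-45°, α=75°
  direction (0.2588, 0.9659); cell (2,3); t to first gridline: x 1.9319, y 0.8593 (then +3.8637 / +1.0353)
    (2,4) via y @ 0.8593
    (2,5) via y @ 1.8946
    (3,5) via x @ 1.9319
    (3,6) via y @ 2.9298
    (3,7) via y @ 3.9651  # hit
  → r_2 = 3.9651
beam 3: φ=45°, α=165°
  direction (-0.9659, 0.2588); cell (2,3); t to first gridline: x 0.5176, y 3.2069 (then +1.0353 / +3.8637)
    (1,3) via x @ 0.5176
    (0,3) via x @ 1.5529  # hit
  → r_3 = 1.5529
beam 4: φ=90°, α=210°
  direction (-0.8660, -0.5000); cell (2,3); t to first gridline: x 0.5774, y 0.3400 (then +1.1547 / +2.0000)
    (2,2) via y @ 0.3400
    (1,2) via x @ 0.5774
    (0,2) via x @ 1.7321  # hit
  → r_4 = 1.7321

ranges = [4.0415, 3.9651, 1.5529, 1.7321]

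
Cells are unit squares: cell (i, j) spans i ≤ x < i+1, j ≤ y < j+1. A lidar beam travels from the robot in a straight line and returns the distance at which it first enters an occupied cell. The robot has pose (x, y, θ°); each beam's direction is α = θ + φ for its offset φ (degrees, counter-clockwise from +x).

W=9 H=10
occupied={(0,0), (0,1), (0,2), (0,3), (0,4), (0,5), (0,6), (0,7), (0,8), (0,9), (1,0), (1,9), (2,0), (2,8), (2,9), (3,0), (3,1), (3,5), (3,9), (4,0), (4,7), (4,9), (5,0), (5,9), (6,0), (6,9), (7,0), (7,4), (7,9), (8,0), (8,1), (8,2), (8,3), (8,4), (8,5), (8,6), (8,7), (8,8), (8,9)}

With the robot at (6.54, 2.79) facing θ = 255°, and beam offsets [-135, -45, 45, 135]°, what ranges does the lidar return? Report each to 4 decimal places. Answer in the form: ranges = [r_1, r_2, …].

ranges = [4.8613, 2.9329, 2.0669, 1.6859]

beam 1: φ=-135°, α=120°
  cosα=-0.5000 sinα=0.8660 | (6,2) | tMaxX 1.0800 tMaxY 0.2425 | tΔX 2.0000 tΔY 1.1547
    t=0.2425 [y] (6,3)
    t=1.0800 [x] (5,3)
    t=1.3972 [y] (5,4)
    t=2.5519 [y] (5,5)
    t=3.0800 [x] (4,5)
    t=3.7066 [y] (4,6)
    t=4.8613 [y] (4,7) — stop
  → r_1 = 4.8613
beam 2: φ=-45°, α=210°
  cosα=-0.8660 sinα=-0.5000 | (6,2) | tMaxX 0.6235 tMaxY 1.5800 | tΔX 1.1547 tΔY 2.0000
    t=0.6235 [x] (5,2)
    t=1.5800 [y] (5,1)
    t=1.7782 [x] (4,1)
    t=2.9329 [x] (3,1) — stop
  → r_2 = 2.9329
beam 3: φ=45°, α=300°
  cosα=0.5000 sinα=-0.8660 | (6,2) | tMaxX 0.9200 tMaxY 0.9122 | tΔX 2.0000 tΔY 1.1547
    t=0.9122 [y] (6,1)
    t=0.9200 [x] (7,1)
    t=2.0669 [y] (7,0) — stop
  → r_3 = 2.0669
beam 4: φ=135°, α=30°
  cosα=0.8660 sinα=0.5000 | (6,2) | tMaxX 0.5312 tMaxY 0.4200 | tΔX 1.1547 tΔY 2.0000
    t=0.4200 [y] (6,3)
    t=0.5312 [x] (7,3)
    t=1.6859 [x] (8,3) — stop
  → r_4 = 1.6859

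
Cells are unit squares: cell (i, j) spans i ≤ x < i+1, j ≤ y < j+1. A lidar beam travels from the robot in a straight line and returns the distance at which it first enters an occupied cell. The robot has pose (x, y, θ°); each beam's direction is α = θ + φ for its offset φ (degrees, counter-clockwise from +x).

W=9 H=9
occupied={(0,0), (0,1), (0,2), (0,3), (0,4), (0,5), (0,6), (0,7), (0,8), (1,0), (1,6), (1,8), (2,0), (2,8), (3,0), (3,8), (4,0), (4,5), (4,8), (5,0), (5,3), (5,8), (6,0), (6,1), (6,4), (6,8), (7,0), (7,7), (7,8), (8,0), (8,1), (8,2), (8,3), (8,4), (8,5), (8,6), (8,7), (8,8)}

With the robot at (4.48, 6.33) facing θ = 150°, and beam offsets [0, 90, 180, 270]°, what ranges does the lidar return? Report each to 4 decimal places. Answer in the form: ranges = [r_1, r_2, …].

ranges = [3.3400, 0.3811, 2.6600, 1.9283]

beam 1: φ=0°, α=150°
  cosα=-0.8660 sinα=0.5000 | (4,6) | tMaxX 0.5543 tMaxY 1.3400 | tΔX 1.1547 tΔY 2.0000
    t=0.5543 [x] (3,6)
    t=1.3400 [y] (3,7)
    t=1.7090 [x] (2,7)
    t=2.8637 [x] (1,7)
    t=3.3400 [y] (1,8) — stop
  → r_1 = 3.3400
beam 2: φ=90°, α=240°
  cosα=-0.5000 sinα=-0.8660 | (4,6) | tMaxX 0.9600 tMaxY 0.3811 | tΔX 2.0000 tΔY 1.1547
    t=0.3811 [y] (4,5) — stop
  → r_2 = 0.3811
beam 3: φ=180°, α=330°
  cosα=0.8660 sinα=-0.5000 | (4,6) | tMaxX 0.6004 tMaxY 0.6600 | tΔX 1.1547 tΔY 2.0000
    t=0.6004 [x] (5,6)
    t=0.6600 [y] (5,5)
    t=1.7551 [x] (6,5)
    t=2.6600 [y] (6,4) — stop
  → r_3 = 2.6600
beam 4: φ=270°, α=60°
  cosα=0.5000 sinα=0.8660 | (4,6) | tMaxX 1.0400 tMaxY 0.7736 | tΔX 2.0000 tΔY 1.1547
    t=0.7736 [y] (4,7)
    t=1.0400 [x] (5,7)
    t=1.9283 [y] (5,8) — stop
  → r_4 = 1.9283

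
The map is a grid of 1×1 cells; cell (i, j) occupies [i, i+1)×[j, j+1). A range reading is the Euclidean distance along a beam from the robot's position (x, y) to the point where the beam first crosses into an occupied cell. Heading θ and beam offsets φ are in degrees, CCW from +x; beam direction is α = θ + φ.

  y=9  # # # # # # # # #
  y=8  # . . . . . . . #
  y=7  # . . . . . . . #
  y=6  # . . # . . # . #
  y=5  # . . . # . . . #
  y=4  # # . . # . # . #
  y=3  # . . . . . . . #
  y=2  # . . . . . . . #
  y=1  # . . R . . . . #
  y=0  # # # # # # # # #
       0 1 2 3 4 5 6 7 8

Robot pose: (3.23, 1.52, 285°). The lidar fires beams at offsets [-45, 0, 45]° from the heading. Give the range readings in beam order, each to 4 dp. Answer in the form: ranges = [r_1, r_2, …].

ranges = [0.6004, 0.5383, 1.0400]

beam 1: φ=-45°, α=240°
  direction (-0.5000, -0.8660); cell (3,1); t to first gridline: x 0.4600, y 0.6004 (then +2.0000 / +1.1547)
    (2,1) via x @ 0.4600
    (2,0) via y @ 0.6004  # hit
  → r_1 = 0.6004
beam 2: φ=0°, α=285°
  direction (0.2588, -0.9659); cell (3,1); t to first gridline: x 2.9751, y 0.5383 (then +3.8637 / +1.0353)
    (3,0) via y @ 0.5383  # hit
  → r_2 = 0.5383
beam 3: φ=45°, α=330°
  direction (0.8660, -0.5000); cell (3,1); t to first gridline: x 0.8891, y 1.0400 (then +1.1547 / +2.0000)
    (4,1) via x @ 0.8891
    (4,0) via y @ 1.0400  # hit
  → r_3 = 1.0400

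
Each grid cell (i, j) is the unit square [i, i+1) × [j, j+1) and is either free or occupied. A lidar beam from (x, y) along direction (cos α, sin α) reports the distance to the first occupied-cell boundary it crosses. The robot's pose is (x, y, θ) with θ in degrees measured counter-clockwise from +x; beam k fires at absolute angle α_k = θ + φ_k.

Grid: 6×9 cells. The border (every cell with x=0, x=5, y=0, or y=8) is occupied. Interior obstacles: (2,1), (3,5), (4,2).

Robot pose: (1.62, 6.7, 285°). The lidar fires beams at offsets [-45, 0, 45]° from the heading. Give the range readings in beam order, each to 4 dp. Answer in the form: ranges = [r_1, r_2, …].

ranges = [1.2400, 4.8658, 1.5935]

beam 1: φ=-45°, α=240°
  cosα=-0.5000 sinα=-0.8660 | (1,6) | tMaxX 1.2400 tMaxY 0.8083 | tΔX 2.0000 tΔY 1.1547
    t=0.8083 [y] (1,5)
    t=1.2400 [x] (0,5) — stop
  → r_1 = 1.2400
beam 2: φ=0°, α=285°
  cosα=0.2588 sinα=-0.9659 | (1,6) | tMaxX 1.4682 tMaxY 0.7247 | tΔX 3.8637 tΔY 1.0353
    t=0.7247 [y] (1,5)
    t=1.4682 [x] (2,5)
    t=1.7600 [y] (2,4)
    t=2.7952 [y] (2,3)
    t=3.8305 [y] (2,2)
    t=4.8658 [y] (2,1) — stop
  → r_2 = 4.8658
beam 3: φ=45°, α=330°
  cosα=0.8660 sinα=-0.5000 | (1,6) | tMaxX 0.4388 tMaxY 1.4000 | tΔX 1.1547 tΔY 2.0000
    t=0.4388 [x] (2,6)
    t=1.4000 [y] (2,5)
    t=1.5935 [x] (3,5) — stop
  → r_3 = 1.5935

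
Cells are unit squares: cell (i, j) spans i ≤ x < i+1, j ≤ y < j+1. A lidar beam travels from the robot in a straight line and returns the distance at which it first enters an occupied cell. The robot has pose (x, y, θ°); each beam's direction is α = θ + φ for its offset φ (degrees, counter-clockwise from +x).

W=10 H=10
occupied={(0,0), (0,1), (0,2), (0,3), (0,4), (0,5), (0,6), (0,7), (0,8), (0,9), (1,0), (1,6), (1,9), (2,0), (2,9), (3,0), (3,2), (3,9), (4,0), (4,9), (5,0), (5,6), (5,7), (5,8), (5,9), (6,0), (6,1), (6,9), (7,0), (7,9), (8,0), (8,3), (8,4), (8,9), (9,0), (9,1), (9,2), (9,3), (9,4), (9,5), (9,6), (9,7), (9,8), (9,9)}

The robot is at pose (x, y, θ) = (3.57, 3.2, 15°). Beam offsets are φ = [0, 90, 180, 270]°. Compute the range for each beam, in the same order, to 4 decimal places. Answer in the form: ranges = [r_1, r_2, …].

beam 1: φ=0°, α=15°
  direction (0.9659, 0.2588); cell (3,3); t to first gridline: x 0.4452, y 3.0910 (then +1.0353 / +3.8637)
    (4,3) via x @ 0.4452
    (5,3) via x @ 1.4804
    (6,3) via x @ 2.5157
    (6,4) via y @ 3.0910
    (7,4) via x @ 3.5510
    (8,4) via x @ 4.5863  # hit
  → r_1 = 4.5863
beam 2: φ=90°, α=105°
  direction (-0.2588, 0.9659); cell (3,3); t to first gridline: x 2.2023, y 0.8282 (then +3.8637 / +1.0353)
    (3,4) via y @ 0.8282
    (3,5) via y @ 1.8635
    (2,5) via x @ 2.2023
    (2,6) via y @ 2.8988
    (2,7) via y @ 3.9340
    (2,8) via y @ 4.9693
    (2,9) via y @ 6.0046  # hit
  → r_2 = 6.0046
beam 3: φ=180°, α=195°
  direction (-0.9659, -0.2588); cell (3,3); t to first gridline: x 0.5901, y 0.7727 (then +1.0353 / +3.8637)
    (2,3) via x @ 0.5901
    (2,2) via y @ 0.7727
    (1,2) via x @ 1.6254
    (0,2) via x @ 2.6607  # hit
  → r_3 = 2.6607
beam 4: φ=270°, α=285°
  direction (0.2588, -0.9659); cell (3,3); t to first gridline: x 1.6614, y 0.2071 (then +3.8637 / +1.0353)
    (3,2) via y @ 0.2071  # hit
  → r_4 = 0.2071

ranges = [4.5863, 6.0046, 2.6607, 0.2071]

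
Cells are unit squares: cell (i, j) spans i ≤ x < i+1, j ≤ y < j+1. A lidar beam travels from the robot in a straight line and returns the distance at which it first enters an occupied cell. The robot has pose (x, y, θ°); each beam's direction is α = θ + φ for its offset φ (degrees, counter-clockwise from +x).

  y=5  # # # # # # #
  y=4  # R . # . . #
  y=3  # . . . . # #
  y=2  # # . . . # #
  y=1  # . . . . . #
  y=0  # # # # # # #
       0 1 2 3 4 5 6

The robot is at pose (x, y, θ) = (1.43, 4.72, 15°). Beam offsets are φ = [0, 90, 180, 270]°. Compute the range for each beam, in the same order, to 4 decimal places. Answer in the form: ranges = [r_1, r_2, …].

ranges = [1.0818, 0.2899, 0.4452, 1.7807]

beam 1: φ=0°, α=15°
  cosα=0.9659 sinα=0.2588 | (1,4) | tMaxX 0.5901 tMaxY 1.0818 | tΔX 1.0353 tΔY 3.8637
    t=0.5901 [x] (2,4)
    t=1.0818 [y] (2,5) — stop
  → r_1 = 1.0818
beam 2: φ=90°, α=105°
  cosα=-0.2588 sinα=0.9659 | (1,4) | tMaxX 1.6614 tMaxY 0.2899 | tΔX 3.8637 tΔY 1.0353
    t=0.2899 [y] (1,5) — stop
  → r_2 = 0.2899
beam 3: φ=180°, α=195°
  cosα=-0.9659 sinα=-0.2588 | (1,4) | tMaxX 0.4452 tMaxY 2.7819 | tΔX 1.0353 tΔY 3.8637
    t=0.4452 [x] (0,4) — stop
  → r_3 = 0.4452
beam 4: φ=270°, α=285°
  cosα=0.2588 sinα=-0.9659 | (1,4) | tMaxX 2.2023 tMaxY 0.7454 | tΔX 3.8637 tΔY 1.0353
    t=0.7454 [y] (1,3)
    t=1.7807 [y] (1,2) — stop
  → r_4 = 1.7807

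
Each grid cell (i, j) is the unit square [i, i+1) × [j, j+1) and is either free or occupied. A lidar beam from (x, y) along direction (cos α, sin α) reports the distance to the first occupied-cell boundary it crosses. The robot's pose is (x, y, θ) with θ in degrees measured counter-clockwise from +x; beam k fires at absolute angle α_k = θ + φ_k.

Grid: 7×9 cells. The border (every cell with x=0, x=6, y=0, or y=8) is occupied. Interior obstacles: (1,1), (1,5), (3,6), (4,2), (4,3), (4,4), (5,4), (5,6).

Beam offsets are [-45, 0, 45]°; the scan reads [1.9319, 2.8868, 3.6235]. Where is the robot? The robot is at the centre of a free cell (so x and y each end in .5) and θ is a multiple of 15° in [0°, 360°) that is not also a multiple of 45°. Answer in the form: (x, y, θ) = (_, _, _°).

The pose lattice has 27·16 = 432 candidates. Test each by forward raycasting.
  (2.5, 2.5, 210°): beam 1 = 1.5529 ≠ 1.9319 ✗
  (3.5, 2.5, 15°): beam 1 = 0.5774 ≠ 1.9319 ✗
  (3.5, 7.5, 330°): beam 1 = 0.5176 ≠ 1.9319 ✗
  (4.5, 1.5, 300°): beam 1 = 0.5176 ≠ 1.9319 ✗
  (5.5, 1.5, 15°): beam 1 = 0.5774 ≠ 1.9319 ✗
  …
  (3.5, 4.5, 210°): r_1=1.9319, r_2=2.8868, r_3=3.6235 — all match ✓
Unique over the lattice → pose = (3.5, 4.5, 210°).

(x, y, θ) = (3.5, 4.5, 210°)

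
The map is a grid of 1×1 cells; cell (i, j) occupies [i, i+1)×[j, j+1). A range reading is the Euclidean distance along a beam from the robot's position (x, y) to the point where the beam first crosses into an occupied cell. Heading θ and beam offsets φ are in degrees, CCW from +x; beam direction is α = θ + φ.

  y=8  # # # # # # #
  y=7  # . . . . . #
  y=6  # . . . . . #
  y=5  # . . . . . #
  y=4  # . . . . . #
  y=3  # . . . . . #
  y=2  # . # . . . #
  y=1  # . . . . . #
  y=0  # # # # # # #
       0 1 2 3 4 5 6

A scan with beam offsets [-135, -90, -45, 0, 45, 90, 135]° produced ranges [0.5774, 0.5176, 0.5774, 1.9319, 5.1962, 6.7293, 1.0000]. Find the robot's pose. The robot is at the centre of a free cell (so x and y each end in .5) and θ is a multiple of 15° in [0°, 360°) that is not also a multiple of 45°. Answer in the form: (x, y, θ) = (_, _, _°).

Enumerate (i+0.5, j+0.5, θ) over the 34 free cells and 16 admissible headings. For each, cast all 7 beams and compare to the given ranges.
  (2.5, 3.5, 150°): beam 1 = 3.6235 ≠ 0.5774 ✗
  (1.5, 4.5, 75°): beam 1 = 1.7321 ≠ 0.5774 ✗
  (3.5, 3.5, 300°): beam 1 = 2.5882 ≠ 0.5774 ✗
  (4.5, 1.5, 75°): beam 2 = 1.5529 ≠ 0.5176 ✗
  …
  (5.5, 7.5, 165°): r_1=0.5774, r_2=0.5176, r_3=0.5774, r_4=1.9319, r_5=5.1962, r_6=6.7293, r_7=1.0000 — all match ✓
Only this pose fits every beam.

(x, y, θ) = (5.5, 7.5, 165°)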